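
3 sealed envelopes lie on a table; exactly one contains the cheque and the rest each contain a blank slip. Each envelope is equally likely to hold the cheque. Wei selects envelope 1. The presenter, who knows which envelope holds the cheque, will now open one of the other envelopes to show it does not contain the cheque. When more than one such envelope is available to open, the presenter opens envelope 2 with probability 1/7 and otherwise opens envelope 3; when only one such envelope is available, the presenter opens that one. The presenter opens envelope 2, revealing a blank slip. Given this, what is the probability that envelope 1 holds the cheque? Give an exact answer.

Apply Bayes' rule, conditioning on where the cheque actually is.
If it is in envelope 1 (prior 1/3): envelope 2 is available, opened with probability 1/7; weight (1/3)·(1/7) = 1/21.
If it is in envelope 2 (prior 1/3): the presenter opened envelope 2, so this case is ruled out; weight (1/3)·0 = 0.
If it is in envelope 3 (prior 1/3): only envelope 2 is available, probability 1; weight (1/3)·1 = 1/3.
The weights sum to 8/21.
So P(the cheque in envelope 1 | the presenter opened envelope 2) = (1/21) / (8/21) = 1/8.

1/8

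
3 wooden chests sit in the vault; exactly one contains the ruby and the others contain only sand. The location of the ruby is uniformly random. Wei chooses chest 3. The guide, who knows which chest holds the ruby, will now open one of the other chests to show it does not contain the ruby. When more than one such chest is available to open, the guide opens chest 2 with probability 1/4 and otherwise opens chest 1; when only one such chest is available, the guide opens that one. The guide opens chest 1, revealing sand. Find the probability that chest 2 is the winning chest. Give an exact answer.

Condition on the true location of the ruby.
If it is in chest 1 (prior 1/3): the guide opened chest 1, so this case is ruled out; weight (1/3)·0 = 0.
If it is in chest 2 (prior 1/3): only chest 1 is available, probability 1; weight (1/3)·1 = 1/3.
If it is in chest 3 (prior 1/3): chest 2 is available but not opened, probability 3/4; weight (1/3)·(3/4) = 1/4.
The weights sum to 7/12.
So P(the ruby in chest 2 | the guide opened chest 1) = (1/3) / (7/12) = 4/7.

4/7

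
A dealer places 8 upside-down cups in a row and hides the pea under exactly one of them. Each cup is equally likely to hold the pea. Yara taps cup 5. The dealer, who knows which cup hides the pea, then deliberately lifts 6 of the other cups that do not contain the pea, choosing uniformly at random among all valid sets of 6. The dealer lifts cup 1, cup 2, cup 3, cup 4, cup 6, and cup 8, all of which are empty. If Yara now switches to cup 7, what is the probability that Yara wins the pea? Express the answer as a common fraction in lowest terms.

7/8

Apply Bayes' rule, conditioning on where the pea actually is.
If it is under any of cups 1, 2, 3, 4, 6, and 8 (prior 1/8 each): that cup was opened and seen not to hold the prize — ruled out; weight (1/8)·0 = 0 each.
If it is under cup 5 (prior 1/8): the dealer has 7 equally likely choices, so probability 1/7; weight (1/8)·(1/7) = 1/56.
If it is under cup 7 (prior 1/8): the dealer has no choice, probability 1; weight (1/8)·1 = 1/8.
The weights sum to 1/7.
So P(the pea under cup 7 | the dealer opened cup 1, cup 2, cup 3, cup 4, cup 6, and cup 8) = (1/8) / (1/7) = 7/8.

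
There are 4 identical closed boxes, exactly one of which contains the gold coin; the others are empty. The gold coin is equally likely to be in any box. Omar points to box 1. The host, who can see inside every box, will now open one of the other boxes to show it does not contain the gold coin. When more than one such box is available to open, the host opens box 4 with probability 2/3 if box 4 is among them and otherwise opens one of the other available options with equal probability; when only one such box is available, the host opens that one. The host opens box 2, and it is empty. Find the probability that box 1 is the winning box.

1/6

Apply Bayes' rule, conditioning on where the gold coin actually is.
If it is in box 1 (prior 1/4): box 4 is available but not opened; box 2 gets probability (1 − 2/3)/2 = 1/6; weight (1/4)·(1/6) = 1/24.
If it is in box 2 (prior 1/4): the host opened box 2, so this case is ruled out; weight (1/4)·0 = 0.
If it is in box 3 (prior 1/4): box 4 is available but not opened, probability 1/3; weight (1/4)·(1/3) = 1/12.
If it is in box 4 (prior 1/4): box 4 holds the prize so is unavailable; the host chooses uniformly among the 2 others, probability 1/2; weight (1/4)·(1/2) = 1/8.
The weights sum to 1/4.
So P(the gold coin in box 1 | the host opened box 2) = (1/24) / (1/4) = 1/6.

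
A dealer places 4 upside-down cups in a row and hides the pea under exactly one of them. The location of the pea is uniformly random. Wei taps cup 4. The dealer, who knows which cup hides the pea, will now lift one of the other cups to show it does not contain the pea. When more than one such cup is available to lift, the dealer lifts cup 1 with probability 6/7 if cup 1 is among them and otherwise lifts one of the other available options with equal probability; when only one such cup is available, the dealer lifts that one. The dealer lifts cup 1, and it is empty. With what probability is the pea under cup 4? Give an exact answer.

Condition on the true location of the pea.
If it is under cup 1 (prior 1/4): the dealer opened cup 1, so this case is ruled out; weight (1/4)·0 = 0.
If it is under any of cups 2, 3, and 4 (prior 1/4 each): cup 1 is available, opened with probability 6/7; weight (1/4)·(6/7) = 3/14 each.
The weights sum to 9/14.
So P(the pea under cup 4 | the dealer opened cup 1) = (3/14) / (9/14) = 1/3.

1/3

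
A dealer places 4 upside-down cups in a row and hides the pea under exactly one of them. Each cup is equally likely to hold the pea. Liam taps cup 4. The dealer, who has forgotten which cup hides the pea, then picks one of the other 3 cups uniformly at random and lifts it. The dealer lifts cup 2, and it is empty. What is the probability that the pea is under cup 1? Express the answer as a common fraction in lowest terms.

Apply Bayes' rule, conditioning on where the pea actually is.
If it is under any of cups 1, 3, and 4 (prior 1/4 each): the dealer picks cup 2 with probability 1/3 regardless, and it is not the prize; weight (1/4)·(1/3) = 1/12 each.
If it is under cup 2 (prior 1/4): the dealer opened cup 2, so this case is ruled out; weight (1/4)·0 = 0.
The weights sum to 1/4.
So P(the pea under cup 1 | the dealer opened cup 2) = (1/12) / (1/4) = 1/3.

1/3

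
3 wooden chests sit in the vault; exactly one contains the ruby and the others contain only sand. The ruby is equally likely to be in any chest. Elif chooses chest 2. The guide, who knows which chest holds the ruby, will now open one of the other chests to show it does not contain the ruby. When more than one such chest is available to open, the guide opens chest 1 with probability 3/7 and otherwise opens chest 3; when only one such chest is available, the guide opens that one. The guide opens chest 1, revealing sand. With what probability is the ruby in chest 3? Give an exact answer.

Consider each possible location of the ruby in turn.
If it is in chest 1 (prior 1/3): the guide opened chest 1, so this case is ruled out; weight (1/3)·0 = 0.
If it is in chest 2 (prior 1/3): chest 1 is available, opened with probability 3/7; weight (1/3)·(3/7) = 1/7.
If it is in chest 3 (prior 1/3): only chest 1 is available, probability 1; weight (1/3)·1 = 1/3.
The weights sum to 10/21.
So P(the ruby in chest 3 | the guide opened chest 1) = (1/3) / (10/21) = 7/10.

7/10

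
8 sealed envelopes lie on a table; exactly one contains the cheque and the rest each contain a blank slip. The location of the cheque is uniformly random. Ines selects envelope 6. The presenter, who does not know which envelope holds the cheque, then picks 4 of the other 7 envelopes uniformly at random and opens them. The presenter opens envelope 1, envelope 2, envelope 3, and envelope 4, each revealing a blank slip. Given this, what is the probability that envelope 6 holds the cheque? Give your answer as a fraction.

1/4

Consider each possible location of the cheque in turn.
If it is in any of envelopes 1, 2, 3, and 4 (prior 1/8 each): that envelope was opened and seen not to hold the prize — ruled out; weight (1/8)·0 = 0 each.
If it is in any of envelopes 5, 6, 7, and 8 (prior 1/8 each): the presenter picks exactly this set with probability 1/35 regardless, and none is the prize; weight (1/8)·(1/35) = 1/280 each.
The weights sum to 1/70.
So P(the cheque in envelope 6 | the presenter opened envelope 1, envelope 2, envelope 3, and envelope 4) = (1/280) / (1/70) = 1/4.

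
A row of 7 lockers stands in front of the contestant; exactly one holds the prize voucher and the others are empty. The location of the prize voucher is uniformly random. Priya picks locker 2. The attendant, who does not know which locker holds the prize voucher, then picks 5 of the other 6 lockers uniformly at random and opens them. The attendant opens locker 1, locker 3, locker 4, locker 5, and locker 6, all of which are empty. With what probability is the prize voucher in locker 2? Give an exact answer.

1/2

Consider each possible location of the prize voucher in turn.
If it is in any of lockers 1, 3, 4, 5, and 6 (prior 1/7 each): that locker was opened and seen not to hold the prize — ruled out; weight (1/7)·0 = 0 each.
If it is in either of lockers 2 and 7 (prior 1/7 each): the attendant picks exactly this set with probability 1/6 regardless, and none is the prize; weight (1/7)·(1/6) = 1/42 each.
The weights sum to 1/21.
So P(the prize voucher in locker 2 | the attendant opened locker 1, locker 3, locker 4, locker 5, and locker 6) = (1/42) / (1/21) = 1/2.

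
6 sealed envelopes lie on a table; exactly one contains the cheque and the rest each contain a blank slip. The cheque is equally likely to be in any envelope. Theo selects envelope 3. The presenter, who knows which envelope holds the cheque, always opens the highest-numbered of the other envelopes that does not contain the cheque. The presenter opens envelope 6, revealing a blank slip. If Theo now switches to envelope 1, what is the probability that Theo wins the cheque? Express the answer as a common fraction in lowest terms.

Condition on the true location of the cheque.
If it is in any of envelopes 1, 2, 3, 4, and 5 (prior 1/6 each): envelope 6 is the highest-numbered option available, probability 1; weight (1/6)·1 = 1/6 each.
If it is in envelope 6 (prior 1/6): the presenter opened envelope 6, so this case is ruled out; weight (1/6)·0 = 0.
The weights sum to 5/6.
So P(the cheque in envelope 1 | the presenter opened envelope 6) = (1/6) / (5/6) = 1/5.

1/5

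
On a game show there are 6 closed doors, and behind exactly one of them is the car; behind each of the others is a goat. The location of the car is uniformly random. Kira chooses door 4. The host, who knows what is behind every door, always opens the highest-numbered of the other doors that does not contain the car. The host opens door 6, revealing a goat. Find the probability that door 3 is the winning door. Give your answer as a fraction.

1/5

Apply Bayes' rule, conditioning on where the car actually is.
If it is behind any of doors 1, 2, 3, 4, and 5 (prior 1/6 each): door 6 is the highest-numbered option available, probability 1; weight (1/6)·1 = 1/6 each.
If it is behind door 6 (prior 1/6): the host opened door 6, so this case is ruled out; weight (1/6)·0 = 0.
The weights sum to 5/6.
So P(the car behind door 3 | the host opened door 6) = (1/6) / (5/6) = 1/5.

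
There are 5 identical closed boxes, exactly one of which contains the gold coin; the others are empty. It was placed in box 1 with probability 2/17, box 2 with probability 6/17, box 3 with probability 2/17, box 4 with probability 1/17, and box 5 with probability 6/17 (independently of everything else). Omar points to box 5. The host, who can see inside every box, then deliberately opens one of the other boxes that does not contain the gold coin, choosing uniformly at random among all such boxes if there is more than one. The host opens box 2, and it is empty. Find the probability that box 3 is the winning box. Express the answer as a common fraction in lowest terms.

4/19

Condition on the true location of the gold coin.
If it is in either of boxes 1 and 3 (prior 2/17 each): the host has 3 equally likely choices, so probability 1/3; weight (2/17)·(1/3) = 2/51 each.
If it is in box 2 (prior 6/17): the host opened box 2, so this case is ruled out; weight (6/17)·0 = 0.
If it is in box 4 (prior 1/17): the host has 3 equally likely choices, so probability 1/3; weight (1/17)·(1/3) = 1/51.
If it is in box 5 (prior 6/17): the host has 4 equally likely choices, so probability 1/4; weight (6/17)·(1/4) = 3/34.
The weights sum to 19/102.
So P(the gold coin in box 3 | the host opened box 2) = (2/51) / (19/102) = 4/19.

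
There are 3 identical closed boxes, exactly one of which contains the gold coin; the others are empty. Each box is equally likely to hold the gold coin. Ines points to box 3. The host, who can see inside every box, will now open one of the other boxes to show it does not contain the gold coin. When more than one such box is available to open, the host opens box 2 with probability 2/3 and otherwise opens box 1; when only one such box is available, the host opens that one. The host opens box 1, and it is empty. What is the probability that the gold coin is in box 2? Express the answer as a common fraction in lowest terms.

3/4

Condition on the true location of the gold coin.
If it is in box 1 (prior 1/3): the host opened box 1, so this case is ruled out; weight (1/3)·0 = 0.
If it is in box 2 (prior 1/3): only box 1 is available, probability 1; weight (1/3)·1 = 1/3.
If it is in box 3 (prior 1/3): box 2 is available but not opened, probability 1/3; weight (1/3)·(1/3) = 1/9.
The weights sum to 4/9.
So P(the gold coin in box 2 | the host opened box 1) = (1/3) / (4/9) = 3/4.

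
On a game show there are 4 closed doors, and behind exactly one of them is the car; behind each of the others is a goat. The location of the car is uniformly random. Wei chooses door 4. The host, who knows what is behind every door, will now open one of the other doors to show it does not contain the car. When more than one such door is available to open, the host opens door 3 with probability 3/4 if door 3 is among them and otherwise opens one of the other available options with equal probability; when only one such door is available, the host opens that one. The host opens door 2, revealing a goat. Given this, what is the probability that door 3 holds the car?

Consider each possible location of the car in turn.
If it is behind door 1 (prior 1/4): door 3 is available but not opened, probability 1/4; weight (1/4)·(1/4) = 1/16.
If it is behind door 2 (prior 1/4): the host opened door 2, so this case is ruled out; weight (1/4)·0 = 0.
If it is behind door 3 (prior 1/4): door 3 holds the prize so is unavailable; the host chooses uniformly among the 2 others, probability 1/2; weight (1/4)·(1/2) = 1/8.
If it is behind door 4 (prior 1/4): door 3 is available but not opened; door 2 gets probability (1 − 3/4)/2 = 1/8; weight (1/4)·(1/8) = 1/32.
The weights sum to 7/32.
So P(the car behind door 3 | the host opened door 2) = (1/8) / (7/32) = 4/7.

4/7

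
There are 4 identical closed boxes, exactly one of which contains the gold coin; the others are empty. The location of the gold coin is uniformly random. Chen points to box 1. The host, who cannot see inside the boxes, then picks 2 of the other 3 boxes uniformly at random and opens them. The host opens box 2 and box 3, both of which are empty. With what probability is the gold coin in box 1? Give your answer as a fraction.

Apply Bayes' rule, conditioning on where the gold coin actually is.
If it is in either of boxes 1 and 4 (prior 1/4 each): the host picks exactly this set with probability 1/3 regardless, and none is the prize; weight (1/4)·(1/3) = 1/12 each.
If it is in either of boxes 2 and 3 (prior 1/4 each): that box was opened and seen not to hold the prize — ruled out; weight (1/4)·0 = 0 each.
The weights sum to 1/6.
So P(the gold coin in box 1 | the host opened box 2 and box 3) = (1/12) / (1/6) = 1/2.

1/2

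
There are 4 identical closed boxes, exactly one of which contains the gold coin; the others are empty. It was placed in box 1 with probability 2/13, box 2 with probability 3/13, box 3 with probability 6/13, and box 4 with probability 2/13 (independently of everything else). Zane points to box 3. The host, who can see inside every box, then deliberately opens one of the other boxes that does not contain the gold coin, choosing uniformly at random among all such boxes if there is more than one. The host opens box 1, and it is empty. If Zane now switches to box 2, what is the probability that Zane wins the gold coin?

1/3

Condition on the true location of the gold coin.
If it is in box 1 (prior 2/13): the host opened box 1, so this case is ruled out; weight (2/13)·0 = 0.
If it is in box 2 (prior 3/13): the host has 2 equally likely choices, so probability 1/2; weight (3/13)·(1/2) = 3/26.
If it is in box 3 (prior 6/13): the host has 3 equally likely choices, so probability 1/3; weight (6/13)·(1/3) = 2/13.
If it is in box 4 (prior 2/13): the host has 2 equally likely choices, so probability 1/2; weight (2/13)·(1/2) = 1/13.
The weights sum to 9/26.
So P(the gold coin in box 2 | the host opened box 1) = (3/26) / (9/26) = 1/3.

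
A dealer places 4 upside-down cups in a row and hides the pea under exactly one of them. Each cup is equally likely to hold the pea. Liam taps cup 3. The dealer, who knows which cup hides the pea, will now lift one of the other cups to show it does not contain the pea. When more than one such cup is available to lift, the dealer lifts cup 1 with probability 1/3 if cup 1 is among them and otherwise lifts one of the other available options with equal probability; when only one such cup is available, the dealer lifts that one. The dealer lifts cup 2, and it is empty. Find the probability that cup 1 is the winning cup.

1/3

Apply Bayes' rule, conditioning on where the pea actually is.
If it is under cup 1 (prior 1/4): cup 1 holds the prize so is unavailable; the dealer chooses uniformly among the 2 others, probability 1/2; weight (1/4)·(1/2) = 1/8.
If it is under cup 2 (prior 1/4): the dealer opened cup 2, so this case is ruled out; weight (1/4)·0 = 0.
If it is under cup 3 (prior 1/4): cup 1 is available but not opened; cup 2 gets probability (1 − 1/3)/2 = 1/3; weight (1/4)·(1/3) = 1/12.
If it is under cup 4 (prior 1/4): cup 1 is available but not opened, probability 2/3; weight (1/4)·(2/3) = 1/6.
The weights sum to 3/8.
So P(the pea under cup 1 | the dealer opened cup 2) = (1/8) / (3/8) = 1/3.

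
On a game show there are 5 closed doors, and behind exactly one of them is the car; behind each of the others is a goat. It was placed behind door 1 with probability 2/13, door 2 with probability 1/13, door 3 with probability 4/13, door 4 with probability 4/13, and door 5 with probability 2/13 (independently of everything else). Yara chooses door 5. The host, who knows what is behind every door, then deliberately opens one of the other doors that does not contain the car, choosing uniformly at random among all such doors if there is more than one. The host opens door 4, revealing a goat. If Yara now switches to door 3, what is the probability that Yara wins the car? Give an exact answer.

8/17

Apply Bayes' rule, conditioning on where the car actually is.
If it is behind door 1 (prior 2/13): the host has 3 equally likely choices, so probability 1/3; weight (2/13)·(1/3) = 2/39.
If it is behind door 2 (prior 1/13): the host has 3 equally likely choices, so probability 1/3; weight (1/13)·(1/3) = 1/39.
If it is behind door 3 (prior 4/13): the host has 3 equally likely choices, so probability 1/3; weight (4/13)·(1/3) = 4/39.
If it is behind door 4 (prior 4/13): the host opened door 4, so this case is ruled out; weight (4/13)·0 = 0.
If it is behind door 5 (prior 2/13): the host has 4 equally likely choices, so probability 1/4; weight (2/13)·(1/4) = 1/26.
The weights sum to 17/78.
So P(the car behind door 3 | the host opened door 4) = (4/39) / (17/78) = 8/17.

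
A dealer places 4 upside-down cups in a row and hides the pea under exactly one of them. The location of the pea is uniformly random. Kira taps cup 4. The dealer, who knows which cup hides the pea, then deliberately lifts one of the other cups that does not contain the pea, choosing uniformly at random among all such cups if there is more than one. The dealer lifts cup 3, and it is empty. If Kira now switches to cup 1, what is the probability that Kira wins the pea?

Condition on the true location of the pea.
If it is under either of cups 1 and 2 (prior 1/4 each): the dealer has 2 equally likely choices, so probability 1/2; weight (1/4)·(1/2) = 1/8 each.
If it is under cup 3 (prior 1/4): the dealer opened cup 3, so this case is ruled out; weight (1/4)·0 = 0.
If it is under cup 4 (prior 1/4): the dealer has 3 equally likely choices, so probability 1/3; weight (1/4)·(1/3) = 1/12.
The weights sum to 1/3.
So P(the pea under cup 1 | the dealer opened cup 3) = (1/8) / (1/3) = 3/8.

3/8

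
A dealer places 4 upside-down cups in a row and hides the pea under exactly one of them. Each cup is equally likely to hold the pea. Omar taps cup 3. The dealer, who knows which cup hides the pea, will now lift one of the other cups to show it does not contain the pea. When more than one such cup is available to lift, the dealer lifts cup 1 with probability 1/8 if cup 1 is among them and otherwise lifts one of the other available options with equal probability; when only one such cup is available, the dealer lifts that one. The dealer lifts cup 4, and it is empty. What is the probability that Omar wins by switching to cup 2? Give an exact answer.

14/29

Condition on the true location of the pea.
If it is under cup 1 (prior 1/4): cup 1 holds the prize so is unavailable; the dealer chooses uniformly among the 2 others, probability 1/2; weight (1/4)·(1/2) = 1/8.
If it is under cup 2 (prior 1/4): cup 1 is available but not opened, probability 7/8; weight (1/4)·(7/8) = 7/32.
If it is under cup 3 (prior 1/4): cup 1 is available but not opened; cup 4 gets probability (1 − 1/8)/2 = 7/16; weight (1/4)·(7/16) = 7/64.
If it is under cup 4 (prior 1/4): the dealer opened cup 4, so this case is ruled out; weight (1/4)·0 = 0.
The weights sum to 29/64.
So P(the pea under cup 2 | the dealer opened cup 4) = (7/32) / (29/64) = 14/29.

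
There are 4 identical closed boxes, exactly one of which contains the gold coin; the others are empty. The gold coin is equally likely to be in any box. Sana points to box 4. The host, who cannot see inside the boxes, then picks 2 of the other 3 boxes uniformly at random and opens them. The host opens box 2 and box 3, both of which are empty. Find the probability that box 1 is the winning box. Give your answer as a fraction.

1/2

Condition on the true location of the gold coin.
If it is in either of boxes 1 and 4 (prior 1/4 each): the host picks exactly this set with probability 1/3 regardless, and none is the prize; weight (1/4)·(1/3) = 1/12 each.
If it is in either of boxes 2 and 3 (prior 1/4 each): that box was opened and seen not to hold the prize — ruled out; weight (1/4)·0 = 0 each.
The weights sum to 1/6.
So P(the gold coin in box 1 | the host opened box 2 and box 3) = (1/12) / (1/6) = 1/2.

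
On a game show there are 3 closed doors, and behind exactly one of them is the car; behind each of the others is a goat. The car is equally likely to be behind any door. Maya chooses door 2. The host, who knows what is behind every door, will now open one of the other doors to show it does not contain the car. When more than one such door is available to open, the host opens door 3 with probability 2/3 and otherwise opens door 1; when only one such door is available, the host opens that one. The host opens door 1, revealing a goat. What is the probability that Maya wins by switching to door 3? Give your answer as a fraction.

Consider each possible location of the car in turn.
If it is behind door 1 (prior 1/3): the host opened door 1, so this case is ruled out; weight (1/3)·0 = 0.
If it is behind door 2 (prior 1/3): door 3 is available but not opened, probability 1/3; weight (1/3)·(1/3) = 1/9.
If it is behind door 3 (prior 1/3): only door 1 is available, probability 1; weight (1/3)·1 = 1/3.
The weights sum to 4/9.
So P(the car behind door 3 | the host opened door 1) = (1/3) / (4/9) = 3/4.

3/4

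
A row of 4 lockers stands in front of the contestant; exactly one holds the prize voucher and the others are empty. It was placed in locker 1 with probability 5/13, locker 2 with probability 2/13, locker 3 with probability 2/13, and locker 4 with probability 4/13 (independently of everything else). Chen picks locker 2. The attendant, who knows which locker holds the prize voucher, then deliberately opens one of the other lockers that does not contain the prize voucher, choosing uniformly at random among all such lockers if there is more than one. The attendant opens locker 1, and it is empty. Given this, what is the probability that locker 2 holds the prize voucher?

Consider each possible location of the prize voucher in turn.
If it is in locker 1 (prior 5/13): the attendant opened locker 1, so this case is ruled out; weight (5/13)·0 = 0.
If it is in locker 2 (prior 2/13): the attendant has 3 equally likely choices, so probability 1/3; weight (2/13)·(1/3) = 2/39.
If it is in locker 3 (prior 2/13): the attendant has 2 equally likely choices, so probability 1/2; weight (2/13)·(1/2) = 1/13.
If it is in locker 4 (prior 4/13): the attendant has 2 equally likely choices, so probability 1/2; weight (4/13)·(1/2) = 2/13.
The weights sum to 11/39.
So P(the prize voucher in locker 2 | the attendant opened locker 1) = (2/39) / (11/39) = 2/11.

2/11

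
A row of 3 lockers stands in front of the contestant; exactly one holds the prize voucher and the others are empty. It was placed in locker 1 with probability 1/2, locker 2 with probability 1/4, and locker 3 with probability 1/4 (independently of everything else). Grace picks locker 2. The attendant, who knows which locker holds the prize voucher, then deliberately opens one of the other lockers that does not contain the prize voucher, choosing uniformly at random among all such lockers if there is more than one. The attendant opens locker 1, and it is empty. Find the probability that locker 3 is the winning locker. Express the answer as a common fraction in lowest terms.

Apply Bayes' rule, conditioning on where the prize voucher actually is.
If it is in locker 1 (prior 1/2): the attendant opened locker 1, so this case is ruled out; weight (1/2)·0 = 0.
If it is in locker 2 (prior 1/4): the attendant has 2 equally likely choices, so probability 1/2; weight (1/4)·(1/2) = 1/8.
If it is in locker 3 (prior 1/4): the attendant has no choice, probability 1; weight (1/4)·1 = 1/4.
The weights sum to 3/8.
So P(the prize voucher in locker 3 | the attendant opened locker 1) = (1/4) / (3/8) = 2/3.

2/3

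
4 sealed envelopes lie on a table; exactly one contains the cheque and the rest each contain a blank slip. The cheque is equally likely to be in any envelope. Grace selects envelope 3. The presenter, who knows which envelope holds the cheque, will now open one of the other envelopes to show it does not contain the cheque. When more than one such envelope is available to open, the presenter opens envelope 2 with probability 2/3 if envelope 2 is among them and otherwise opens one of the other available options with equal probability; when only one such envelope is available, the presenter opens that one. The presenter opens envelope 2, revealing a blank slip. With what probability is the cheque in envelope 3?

1/3

Apply Bayes' rule, conditioning on where the cheque actually is.
If it is in any of envelopes 1, 3, and 4 (prior 1/4 each): envelope 2 is available, opened with probability 2/3; weight (1/4)·(2/3) = 1/6 each.
If it is in envelope 2 (prior 1/4): the presenter opened envelope 2, so this case is ruled out; weight (1/4)·0 = 0.
The weights sum to 1/2.
So P(the cheque in envelope 3 | the presenter opened envelope 2) = (1/6) / (1/2) = 1/3.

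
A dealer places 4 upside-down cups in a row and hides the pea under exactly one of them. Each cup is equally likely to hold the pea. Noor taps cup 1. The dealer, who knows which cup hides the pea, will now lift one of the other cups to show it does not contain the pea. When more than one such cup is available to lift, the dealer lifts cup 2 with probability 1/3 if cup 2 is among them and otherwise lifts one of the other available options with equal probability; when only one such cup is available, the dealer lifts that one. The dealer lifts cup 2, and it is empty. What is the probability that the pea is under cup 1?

1/3

Consider each possible location of the pea in turn.
If it is under any of cups 1, 3, and 4 (prior 1/4 each): cup 2 is available, opened with probability 1/3; weight (1/4)·(1/3) = 1/12 each.
If it is under cup 2 (prior 1/4): the dealer opened cup 2, so this case is ruled out; weight (1/4)·0 = 0.
The weights sum to 1/4.
So P(the pea under cup 1 | the dealer opened cup 2) = (1/12) / (1/4) = 1/3.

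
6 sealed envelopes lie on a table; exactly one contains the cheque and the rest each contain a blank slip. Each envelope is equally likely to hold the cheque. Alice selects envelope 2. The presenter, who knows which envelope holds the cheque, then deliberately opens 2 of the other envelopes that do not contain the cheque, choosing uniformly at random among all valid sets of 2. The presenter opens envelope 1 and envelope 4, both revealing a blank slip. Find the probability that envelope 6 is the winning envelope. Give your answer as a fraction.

5/18

Consider each possible location of the cheque in turn.
If it is in either of envelopes 1 and 4 (prior 1/6 each): that envelope was opened and seen not to hold the prize — ruled out; weight (1/6)·0 = 0 each.
If it is in envelope 2 (prior 1/6): the presenter has 10 equally likely choices, so probability 1/10; weight (1/6)·(1/10) = 1/60.
If it is in any of envelopes 3, 5, and 6 (prior 1/6 each): the presenter has 6 equally likely choices, so probability 1/6; weight (1/6)·(1/6) = 1/36 each.
The weights sum to 1/10.
So P(the cheque in envelope 6 | the presenter opened envelope 1 and envelope 4) = (1/36) / (1/10) = 5/18.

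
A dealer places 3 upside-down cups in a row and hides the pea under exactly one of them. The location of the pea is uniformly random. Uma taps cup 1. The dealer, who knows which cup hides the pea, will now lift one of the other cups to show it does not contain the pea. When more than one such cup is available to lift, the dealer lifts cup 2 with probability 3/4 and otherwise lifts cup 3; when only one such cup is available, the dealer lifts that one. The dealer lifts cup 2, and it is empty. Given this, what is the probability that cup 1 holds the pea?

3/7

Condition on the true location of the pea.
If it is under cup 1 (prior 1/3): cup 2 is available, opened with probability 3/4; weight (1/3)·(3/4) = 1/4.
If it is under cup 2 (prior 1/3): the dealer opened cup 2, so this case is ruled out; weight (1/3)·0 = 0.
If it is under cup 3 (prior 1/3): only cup 2 is available, probability 1; weight (1/3)·1 = 1/3.
The weights sum to 7/12.
So P(the pea under cup 1 | the dealer opened cup 2) = (1/4) / (7/12) = 3/7.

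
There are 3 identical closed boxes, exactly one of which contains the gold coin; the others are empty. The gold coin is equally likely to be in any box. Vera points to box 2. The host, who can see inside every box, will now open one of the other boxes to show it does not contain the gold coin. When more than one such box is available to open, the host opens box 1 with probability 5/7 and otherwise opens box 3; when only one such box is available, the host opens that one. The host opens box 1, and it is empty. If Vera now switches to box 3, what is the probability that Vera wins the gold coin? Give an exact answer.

7/12

Consider each possible location of the gold coin in turn.
If it is in box 1 (prior 1/3): the host opened box 1, so this case is ruled out; weight (1/3)·0 = 0.
If it is in box 2 (prior 1/3): box 1 is available, opened with probability 5/7; weight (1/3)·(5/7) = 5/21.
If it is in box 3 (prior 1/3): only box 1 is available, probability 1; weight (1/3)·1 = 1/3.
The weights sum to 4/7.
So P(the gold coin in box 3 | the host opened box 1) = (1/3) / (4/7) = 7/12.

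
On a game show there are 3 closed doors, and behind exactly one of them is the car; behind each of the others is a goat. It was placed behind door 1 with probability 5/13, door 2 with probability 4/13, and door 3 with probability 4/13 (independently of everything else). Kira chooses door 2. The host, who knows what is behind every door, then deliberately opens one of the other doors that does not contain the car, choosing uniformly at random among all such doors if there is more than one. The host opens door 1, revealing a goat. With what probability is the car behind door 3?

Consider each possible location of the car in turn.
If it is behind door 1 (prior 5/13): the host opened door 1, so this case is ruled out; weight (5/13)·0 = 0.
If it is behind door 2 (prior 4/13): the host has 2 equally likely choices, so probability 1/2; weight (4/13)·(1/2) = 2/13.
If it is behind door 3 (prior 4/13): the host has no choice, probability 1; weight (4/13)·1 = 4/13.
The weights sum to 6/13.
So P(the car behind door 3 | the host opened door 1) = (4/13) / (6/13) = 2/3.

2/3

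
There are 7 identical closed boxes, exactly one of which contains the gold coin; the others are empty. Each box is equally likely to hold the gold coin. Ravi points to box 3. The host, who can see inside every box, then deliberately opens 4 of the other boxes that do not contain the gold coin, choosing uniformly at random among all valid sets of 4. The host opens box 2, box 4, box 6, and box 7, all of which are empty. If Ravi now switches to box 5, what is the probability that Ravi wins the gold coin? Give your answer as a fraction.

Apply Bayes' rule, conditioning on where the gold coin actually is.
If it is in either of boxes 1 and 5 (prior 1/7 each): the host has 5 equally likely choices, so probability 1/5; weight (1/7)·(1/5) = 1/35 each.
If it is in any of boxes 2, 4, 6, and 7 (prior 1/7 each): that box was opened and seen not to hold the prize — ruled out; weight (1/7)·0 = 0 each.
If it is in box 3 (prior 1/7): the host has 15 equally likely choices, so probability 1/15; weight (1/7)·(1/15) = 1/105.
The weights sum to 1/15.
So P(the gold coin in box 5 | the host opened box 2, box 4, box 6, and box 7) = (1/35) / (1/15) = 3/7.

3/7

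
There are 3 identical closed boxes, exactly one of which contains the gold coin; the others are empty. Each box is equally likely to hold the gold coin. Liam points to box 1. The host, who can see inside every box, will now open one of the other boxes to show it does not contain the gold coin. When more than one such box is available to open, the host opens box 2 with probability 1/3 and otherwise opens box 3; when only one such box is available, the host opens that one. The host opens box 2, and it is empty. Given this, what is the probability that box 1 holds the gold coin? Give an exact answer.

Apply Bayes' rule, conditioning on where the gold coin actually is.
If it is in box 1 (prior 1/3): box 2 is available, opened with probability 1/3; weight (1/3)·(1/3) = 1/9.
If it is in box 2 (prior 1/3): the host opened box 2, so this case is ruled out; weight (1/3)·0 = 0.
If it is in box 3 (prior 1/3): only box 2 is available, probability 1; weight (1/3)·1 = 1/3.
The weights sum to 4/9.
So P(the gold coin in box 1 | the host opened box 2) = (1/9) / (4/9) = 1/4.

1/4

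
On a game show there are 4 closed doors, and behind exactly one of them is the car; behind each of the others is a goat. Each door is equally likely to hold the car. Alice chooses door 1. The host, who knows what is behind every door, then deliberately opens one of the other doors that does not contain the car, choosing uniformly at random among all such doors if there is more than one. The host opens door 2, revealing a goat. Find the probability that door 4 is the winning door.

Consider each possible location of the car in turn.
If it is behind door 1 (prior 1/4): the host has 3 equally likely choices, so probability 1/3; weight (1/4)·(1/3) = 1/12.
If it is behind door 2 (prior 1/4): the host opened door 2, so this case is ruled out; weight (1/4)·0 = 0.
If it is behind either of doors 3 and 4 (prior 1/4 each): the host has 2 equally likely choices, so probability 1/2; weight (1/4)·(1/2) = 1/8 each.
The weights sum to 1/3.
So P(the car behind door 4 | the host opened door 2) = (1/8) / (1/3) = 3/8.

3/8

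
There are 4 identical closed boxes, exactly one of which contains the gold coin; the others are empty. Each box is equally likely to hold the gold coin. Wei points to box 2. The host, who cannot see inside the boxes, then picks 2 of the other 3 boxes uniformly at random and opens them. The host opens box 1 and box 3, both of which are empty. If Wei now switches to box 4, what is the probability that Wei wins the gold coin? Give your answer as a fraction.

1/2

Consider each possible location of the gold coin in turn.
If it is in either of boxes 1 and 3 (prior 1/4 each): that box was opened and seen not to hold the prize — ruled out; weight (1/4)·0 = 0 each.
If it is in either of boxes 2 and 4 (prior 1/4 each): the host picks exactly this set with probability 1/3 regardless, and none is the prize; weight (1/4)·(1/3) = 1/12 each.
The weights sum to 1/6.
So P(the gold coin in box 4 | the host opened box 1 and box 3) = (1/12) / (1/6) = 1/2.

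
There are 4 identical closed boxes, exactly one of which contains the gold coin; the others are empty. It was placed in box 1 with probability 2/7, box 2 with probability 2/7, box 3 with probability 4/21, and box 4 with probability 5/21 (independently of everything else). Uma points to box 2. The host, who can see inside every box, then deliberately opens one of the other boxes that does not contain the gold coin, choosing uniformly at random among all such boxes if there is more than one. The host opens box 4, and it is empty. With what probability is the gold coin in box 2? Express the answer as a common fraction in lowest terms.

2/7

Apply Bayes' rule, conditioning on where the gold coin actually is.
If it is in box 1 (prior 2/7): the host has 2 equally likely choices, so probability 1/2; weight (2/7)·(1/2) = 1/7.
If it is in box 2 (prior 2/7): the host has 3 equally likely choices, so probability 1/3; weight (2/7)·(1/3) = 2/21.
If it is in box 3 (prior 4/21): the host has 2 equally likely choices, so probability 1/2; weight (4/21)·(1/2) = 2/21.
If it is in box 4 (prior 5/21): the host opened box 4, so this case is ruled out; weight (5/21)·0 = 0.
The weights sum to 1/3.
So P(the gold coin in box 2 | the host opened box 4) = (2/21) / (1/3) = 2/7.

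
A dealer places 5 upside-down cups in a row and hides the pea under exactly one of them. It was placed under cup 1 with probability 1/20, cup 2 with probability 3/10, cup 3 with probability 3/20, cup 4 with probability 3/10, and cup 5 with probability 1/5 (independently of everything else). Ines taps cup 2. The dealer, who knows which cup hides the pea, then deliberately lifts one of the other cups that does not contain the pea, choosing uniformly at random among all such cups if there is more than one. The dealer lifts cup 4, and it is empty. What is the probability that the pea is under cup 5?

8/25

Apply Bayes' rule, conditioning on where the pea actually is.
If it is under cup 1 (prior 1/20): the dealer has 3 equally likely choices, so probability 1/3; weight (1/20)·(1/3) = 1/60.
If it is under cup 2 (prior 3/10): the dealer has 4 equally likely choices, so probability 1/4; weight (3/10)·(1/4) = 3/40.
If it is under cup 3 (prior 3/20): the dealer has 3 equally likely choices, so probability 1/3; weight (3/20)·(1/3) = 1/20.
If it is under cup 4 (prior 3/10): the dealer opened cup 4, so this case is ruled out; weight (3/10)·0 = 0.
If it is under cup 5 (prior 1/5): the dealer has 3 equally likely choices, so probability 1/3; weight (1/5)·(1/3) = 1/15.
The weights sum to 5/24.
So P(the pea under cup 5 | the dealer opened cup 4) = (1/15) / (5/24) = 8/25.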